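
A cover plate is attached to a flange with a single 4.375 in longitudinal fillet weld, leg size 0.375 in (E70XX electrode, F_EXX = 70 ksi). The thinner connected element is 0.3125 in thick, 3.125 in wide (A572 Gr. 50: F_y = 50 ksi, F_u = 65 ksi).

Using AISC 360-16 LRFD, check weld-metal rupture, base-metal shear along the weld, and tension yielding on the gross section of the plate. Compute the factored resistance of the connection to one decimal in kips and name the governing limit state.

Weld metal: throat = 0.707×0.375 = 0.26513 in, L = 4.375 in. φR_n = 0.75 × 0.6 × 70 × 0.26513 × 4.375 = 36.5 kips.
Base metal shear (0.3125 in plate): yield φR_n = 1.0×0.6×50×0.3125×4.375 = 41.0 kips; rupture φR_n = 0.75×0.6×65×0.3125×4.375 = 40.0 kips; take 40.0 kips (rupture).
Tension yield (gross): A_g = 3.125×0.3125 = 0.97656 in². φR_n = 0.90 × 50 × 0.97656 = 43.9 kips.
Governing: min(36.5, 40.0, 43.9) = 36.5 kips → weld metal.

36.5 kips (weld metal governs)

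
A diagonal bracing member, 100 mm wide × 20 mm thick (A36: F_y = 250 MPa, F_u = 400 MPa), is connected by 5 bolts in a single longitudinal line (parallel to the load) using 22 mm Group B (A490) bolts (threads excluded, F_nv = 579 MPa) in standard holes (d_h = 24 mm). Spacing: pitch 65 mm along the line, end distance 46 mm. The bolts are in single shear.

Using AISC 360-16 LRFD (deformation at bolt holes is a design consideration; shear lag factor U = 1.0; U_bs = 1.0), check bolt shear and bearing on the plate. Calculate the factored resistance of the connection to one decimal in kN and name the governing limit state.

Bolt shear: A_b = π(22)²/4 = 380.13 mm². φR_n = 0.75 × 579 × 380.13 × 5 × 1 = 825.4 kN.
Bearing (20 mm plate, F_u = 400 MPa): end bolts L_c = 46 − 24/2 = 34, R_n = min(1.2×34×20×400, 2.4×22×20×400) = 326.4 kN/bolt; interior L_c = 65 − 24 = 41, R_n = 393.6 kN/bolt. φR_n = 0.75 × (1×326.4 + 4×393.6) = 1425.6 kN.
Governing: min(825.4, 1425.6) = 825.4 kN → bolt shear.

825.4 kN (bolt shear governs)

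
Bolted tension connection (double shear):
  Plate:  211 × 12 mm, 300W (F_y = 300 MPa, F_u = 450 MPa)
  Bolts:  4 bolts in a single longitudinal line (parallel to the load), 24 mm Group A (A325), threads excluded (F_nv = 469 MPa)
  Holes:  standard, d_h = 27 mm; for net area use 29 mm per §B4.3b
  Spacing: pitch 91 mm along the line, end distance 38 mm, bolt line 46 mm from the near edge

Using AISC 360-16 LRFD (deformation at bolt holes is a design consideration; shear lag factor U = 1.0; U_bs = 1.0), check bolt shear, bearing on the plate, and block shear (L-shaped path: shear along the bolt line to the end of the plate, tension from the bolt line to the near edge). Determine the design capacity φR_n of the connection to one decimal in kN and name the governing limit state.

Bolt shear: A_b = π(24)²/4 = 452.39 mm². φR_n = 0.75 × 469 × 452.39 × 4 × 2 = 1273.0 kN.
Bearing (12 mm plate, F_u = 450 MPa): end bolts L_c = 38 − 27/2 = 24.5, R_n = min(1.2×24.5×12×450, 2.4×24×12×450) = 158.76 kN/bolt; interior L_c = 91 − 27 = 64, R_n = 311.04 kN/bolt. φR_n = 0.75 × (1×158.76 + 3×311.04) = 818.9 kN.
Block shear: shear path 1×[38+3×91] = 1×311 mm, A_gv = 3732, A_nv = 1×(311 − 3.5×29)×12 = 2514 mm²; tension to near edge: (46 − 0.5×29)×12 = 378 mm². R_n = min(0.6×450×2514, 0.6×300×3732) + 1.0×450×378 = min(678.78, 671.76) + 170.1 = 841.86 kN. φR_n = 0.75 × 841.86 = 631.4 kN.
Governing: min(1273.0, 818.9, 631.4) = 631.4 kN → block shear.

631.4 kN (block shear governs)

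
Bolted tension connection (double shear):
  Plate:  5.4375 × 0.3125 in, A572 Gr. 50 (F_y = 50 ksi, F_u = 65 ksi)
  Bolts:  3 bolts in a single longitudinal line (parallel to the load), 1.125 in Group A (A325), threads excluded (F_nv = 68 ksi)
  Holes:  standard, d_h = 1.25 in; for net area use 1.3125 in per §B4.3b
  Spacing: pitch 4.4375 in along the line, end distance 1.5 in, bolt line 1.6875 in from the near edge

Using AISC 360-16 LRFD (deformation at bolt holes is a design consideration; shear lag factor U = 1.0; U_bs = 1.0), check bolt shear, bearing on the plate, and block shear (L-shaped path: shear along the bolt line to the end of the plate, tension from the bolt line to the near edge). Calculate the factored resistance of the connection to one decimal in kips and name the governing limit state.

80.6 kips (block shear governs)

Bolt shear: A_b = π(1.125)²/4 = 0.99402 in². φR_n = 0.75 × 68 × 0.99402 × 3 × 2 = 304.2 kips.
Bearing (0.3125 in plate, F_u = 65 ksi): end bolts L_c = 1.5 − 1.25/2 = 0.875, R_n = min(1.2×0.875×0.3125×65, 2.4×1.125×0.3125×65) = 21.328 kips/bolt; interior L_c = 4.4375 − 1.25 = 3.1875, R_n = 54.844 kips/bolt. φR_n = 0.75 × (1×21.328 + 2×54.844) = 98.3 kips.
Block shear: shear path 1×[1.5+2×4.4375] = 1×10.375 in, A_gv = 3.2422, A_nv = 1×(10.375 − 2.5×1.3125)×0.3125 = 2.2168 in²; tension to near edge: (1.6875 − 0.5×1.3125)×0.3125 = 0.32227 in². R_n = min(0.6×65×2.2168, 0.6×50×3.2422) + 1.0×65×0.32227 = min(86.455, 97.266) + 20.948 = 107.4 kips. φR_n = 0.75 × 107.4 = 80.6 kips.
Governing: min(304.2, 98.3, 80.6) = 80.6 kips → block shear.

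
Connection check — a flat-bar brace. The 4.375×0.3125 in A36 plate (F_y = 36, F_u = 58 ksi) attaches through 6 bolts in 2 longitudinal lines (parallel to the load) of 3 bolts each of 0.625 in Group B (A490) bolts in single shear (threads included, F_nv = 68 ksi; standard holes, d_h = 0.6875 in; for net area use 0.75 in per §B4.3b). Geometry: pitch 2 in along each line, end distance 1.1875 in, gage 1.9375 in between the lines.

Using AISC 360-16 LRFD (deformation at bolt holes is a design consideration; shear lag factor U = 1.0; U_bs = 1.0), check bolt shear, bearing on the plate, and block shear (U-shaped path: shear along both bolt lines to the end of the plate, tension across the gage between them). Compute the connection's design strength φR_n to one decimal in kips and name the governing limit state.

Bolt shear: A_b = π(0.625)²/4 = 0.3068 in². φR_n = 0.75 × 68 × 0.3068 × 6 × 1 = 93.9 kips.
Bearing (0.3125 in plate, F_u = 58 ksi): end bolts L_c = 1.1875 − 0.6875/2 = 0.84375, R_n = min(1.2×0.84375×0.3125×58, 2.4×0.625×0.3125×58) = 18.352 kips/bolt; interior L_c = 2 − 0.6875 = 1.3125, R_n = 27.188 kips/bolt. φR_n = 0.75 × (2×18.352 + 4×27.188) = 109.1 kips.
Block shear: shear path 2×[1.1875+2×2] = 2×5.1875 in, A_gv = 3.2422, A_nv = 2×(5.1875 − 2.5×0.75)×0.3125 = 2.0703 in²; tension across gage: (1.9375 − 1×0.75)×0.3125 = 0.37109 in². R_n = min(0.6×58×2.0703, 0.6×36×3.2422) + 1.0×58×0.37109 = min(72.046, 70.032) + 21.523 = 91.555 kips. φR_n = 0.75 × 91.555 = 68.7 kips.
Governing: min(93.9, 109.1, 68.7) = 68.7 kips → block shear.

68.7 kips (block shear governs)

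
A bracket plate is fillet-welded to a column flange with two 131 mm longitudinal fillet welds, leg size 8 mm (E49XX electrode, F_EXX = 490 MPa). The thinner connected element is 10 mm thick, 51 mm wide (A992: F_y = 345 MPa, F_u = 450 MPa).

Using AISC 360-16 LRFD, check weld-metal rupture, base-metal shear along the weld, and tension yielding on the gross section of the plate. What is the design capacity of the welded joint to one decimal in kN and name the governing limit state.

158.4 kN (gross-section yield governs)

Weld metal: throat = 0.707×8 = 5.656 mm, L = 2×131 = 262 mm. φR_n = 0.75 × 0.6 × 490 × 5.656 × 262 = 326.8 kN.
Base metal shear (10 mm plate): yield φR_n = 1.0×0.6×345×10×262 = 542.3 kN; rupture φR_n = 0.75×0.6×450×10×262 = 530.6 kN; take 530.6 kN (rupture).
Tension yield (gross): A_g = 51×10 = 510 mm². φR_n = 0.90 × 345 × 510 = 158.4 kN.
Governing: min(326.8, 530.6, 158.4) = 158.4 kN → gross-section yield.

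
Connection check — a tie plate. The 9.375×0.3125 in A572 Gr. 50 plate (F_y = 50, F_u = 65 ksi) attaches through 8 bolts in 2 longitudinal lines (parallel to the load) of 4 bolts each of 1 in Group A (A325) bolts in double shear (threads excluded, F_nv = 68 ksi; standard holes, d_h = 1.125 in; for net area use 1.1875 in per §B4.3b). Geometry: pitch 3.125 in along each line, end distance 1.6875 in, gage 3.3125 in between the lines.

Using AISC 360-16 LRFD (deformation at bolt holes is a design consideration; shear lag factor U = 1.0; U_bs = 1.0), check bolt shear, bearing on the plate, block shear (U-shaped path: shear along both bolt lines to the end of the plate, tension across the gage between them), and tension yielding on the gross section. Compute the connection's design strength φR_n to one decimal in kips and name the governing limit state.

Bolt shear: A_b = π(1)²/4 = 0.7854 in². φR_n = 0.75 × 68 × 0.7854 × 8 × 2 = 640.9 kips.
Bearing (0.3125 in plate, F_u = 65 ksi): end bolts L_c = 1.6875 − 1.125/2 = 1.125, R_n = min(1.2×1.125×0.3125×65, 2.4×1×0.3125×65) = 27.422 kips/bolt; interior L_c = 3.125 − 1.125 = 2, R_n = 48.75 kips/bolt. φR_n = 0.75 × (2×27.422 + 6×48.75) = 260.5 kips.
Block shear: shear path 2×[1.6875+3×3.125] = 2×11.0625 in, A_gv = 6.9141, A_nv = 2×(11.0625 − 3.5×1.1875)×0.3125 = 4.3164 in²; tension across gage: (3.3125 − 1×1.1875)×0.3125 = 0.66406 in². R_n = min(0.6×65×4.3164, 0.6×50×6.9141) + 1.0×65×0.66406 = min(168.34, 207.42) + 43.164 = 211.5 kips. φR_n = 0.75 × 211.5 = 158.6 kips.
Tension yield (gross): A_g = 9.375×0.3125 = 2.9297 in². φR_n = 0.90 × 50 × 2.9297 = 131.8 kips.
Governing: min(640.9, 260.5, 158.6, 131.8) = 131.8 kips → gross-section yield.

131.8 kips (gross-section yield governs)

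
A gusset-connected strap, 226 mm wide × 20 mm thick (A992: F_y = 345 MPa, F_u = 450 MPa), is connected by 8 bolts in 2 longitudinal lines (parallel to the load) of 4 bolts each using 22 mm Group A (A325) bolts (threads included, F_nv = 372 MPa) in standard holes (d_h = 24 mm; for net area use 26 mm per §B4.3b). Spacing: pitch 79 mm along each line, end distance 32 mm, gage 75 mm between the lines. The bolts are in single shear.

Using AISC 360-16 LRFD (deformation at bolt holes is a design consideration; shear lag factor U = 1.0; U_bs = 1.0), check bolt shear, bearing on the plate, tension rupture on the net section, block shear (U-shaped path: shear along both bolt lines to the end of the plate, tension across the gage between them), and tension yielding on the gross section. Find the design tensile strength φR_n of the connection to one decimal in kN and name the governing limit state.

848.5 kN (bolt shear governs)

Bolt shear: A_b = π(22)²/4 = 380.13 mm². φR_n = 0.75 × 372 × 380.13 × 8 × 1 = 848.5 kN.
Bearing (20 mm plate, F_u = 450 MPa): end bolts L_c = 32 − 24/2 = 20, R_n = min(1.2×20×20×450, 2.4×22×20×450) = 216 kN/bolt; interior L_c = 79 − 24 = 55, R_n = 475.2 kN/bolt. φR_n = 0.75 × (2×216 + 6×475.2) = 2462.4 kN.
Tension rupture (net): A_n = (226 − 2×26)×20 = 3480 mm² (U = 1.0, A_e = A_n). φR_n = 0.75 × 450 × 3480 = 1174.5 kN.
Block shear: shear path 2×[32+3×79] = 2×269 mm, A_gv = 10760, A_nv = 2×(269 − 3.5×26)×20 = 7120 mm²; tension across gage: (75 − 1×26)×20 = 980 mm². R_n = min(0.6×450×7120, 0.6×345×10760) + 1.0×450×980 = min(1922.4, 2227.3) + 441 = 2363.4 kN. φR_n = 0.75 × 2363.4 = 1772.6 kN.
Tension yield (gross): A_g = 226×20 = 4520 mm². φR_n = 0.90 × 345 × 4520 = 1403.5 kN.
Governing: min(848.5, 2462.4, 1174.5, 1772.6, 1403.5) = 848.5 kN → bolt shear.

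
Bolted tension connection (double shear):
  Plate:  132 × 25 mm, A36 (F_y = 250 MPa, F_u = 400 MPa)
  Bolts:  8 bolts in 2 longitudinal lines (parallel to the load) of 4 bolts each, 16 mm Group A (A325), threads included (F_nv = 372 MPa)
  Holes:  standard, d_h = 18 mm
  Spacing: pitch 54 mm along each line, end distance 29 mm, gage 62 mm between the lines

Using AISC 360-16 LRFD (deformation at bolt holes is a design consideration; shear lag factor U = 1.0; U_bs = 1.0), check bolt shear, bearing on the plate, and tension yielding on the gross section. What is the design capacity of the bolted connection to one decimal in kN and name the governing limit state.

742.5 kN (gross-section yield governs)

Bolt shear: A_b = π(16)²/4 = 201.06 mm². φR_n = 0.75 × 372 × 201.06 × 8 × 2 = 897.5 kN.
Bearing (25 mm plate, F_u = 400 MPa): end bolts L_c = 29 − 18/2 = 20, R_n = min(1.2×20×25×400, 2.4×16×25×400) = 240 kN/bolt; interior L_c = 54 − 18 = 36, R_n = 384 kN/bolt. φR_n = 0.75 × (2×240 + 6×384) = 2088.0 kN.
Tension yield (gross): A_g = 132×25 = 3300 mm². φR_n = 0.90 × 250 × 3300 = 742.5 kN.
Governing: min(897.5, 2088.0, 742.5) = 742.5 kN → gross-section yield.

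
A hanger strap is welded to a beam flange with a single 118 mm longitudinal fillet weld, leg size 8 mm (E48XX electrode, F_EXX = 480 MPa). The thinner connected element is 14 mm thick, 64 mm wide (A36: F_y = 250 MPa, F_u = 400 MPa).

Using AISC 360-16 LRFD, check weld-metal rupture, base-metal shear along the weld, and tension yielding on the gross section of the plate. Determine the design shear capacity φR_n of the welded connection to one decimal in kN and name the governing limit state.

144.2 kN (weld metal governs)

Weld metal: throat = 0.707×8 = 5.656 mm, L = 118 mm. φR_n = 0.75 × 0.6 × 480 × 5.656 × 118 = 144.2 kN.
Base metal shear (14 mm plate): yield φR_n = 1.0×0.6×250×14×118 = 247.8 kN; rupture φR_n = 0.75×0.6×400×14×118 = 297.4 kN; take 247.8 kN (yield).
Tension yield (gross): A_g = 64×14 = 896 mm². φR_n = 0.90 × 250 × 896 = 201.6 kN.
Governing: min(144.2, 247.8, 201.6) = 144.2 kN → weld metal.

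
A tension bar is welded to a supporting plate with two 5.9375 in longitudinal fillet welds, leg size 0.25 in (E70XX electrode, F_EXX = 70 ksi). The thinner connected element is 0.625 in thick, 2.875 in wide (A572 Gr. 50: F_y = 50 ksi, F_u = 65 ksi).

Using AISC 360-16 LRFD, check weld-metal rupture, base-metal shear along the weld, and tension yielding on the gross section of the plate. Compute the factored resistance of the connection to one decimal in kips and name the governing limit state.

66.1 kips (weld metal governs)

Weld metal: throat = 0.707×0.25 = 0.17675 in, L = 2×5.9375 = 11.875 in. φR_n = 0.75 × 0.6 × 70 × 0.17675 × 11.875 = 66.1 kips.
Base metal shear (0.625 in plate): yield φR_n = 1.0×0.6×50×0.625×11.875 = 222.7 kips; rupture φR_n = 0.75×0.6×65×0.625×11.875 = 217.1 kips; take 217.1 kips (rupture).
Tension yield (gross): A_g = 2.875×0.625 = 1.7969 in². φR_n = 0.90 × 50 × 1.7969 = 80.9 kips.
Governing: min(66.1, 217.1, 80.9) = 66.1 kips → weld metal.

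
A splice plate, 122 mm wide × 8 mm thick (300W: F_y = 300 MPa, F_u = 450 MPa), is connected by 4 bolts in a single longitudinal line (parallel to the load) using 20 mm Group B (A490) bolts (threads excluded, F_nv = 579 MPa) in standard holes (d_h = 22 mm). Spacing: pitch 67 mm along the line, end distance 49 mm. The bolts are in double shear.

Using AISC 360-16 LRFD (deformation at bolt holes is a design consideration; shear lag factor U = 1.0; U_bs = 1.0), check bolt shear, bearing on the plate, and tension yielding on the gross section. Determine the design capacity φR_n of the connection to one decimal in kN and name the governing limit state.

Bolt shear: A_b = π(20)²/4 = 314.16 mm². φR_n = 0.75 × 579 × 314.16 × 4 × 2 = 1091.4 kN.
Bearing (8 mm plate, F_u = 450 MPa): end bolts L_c = 49 − 22/2 = 38, R_n = min(1.2×38×8×450, 2.4×20×8×450) = 164.16 kN/bolt; interior L_c = 67 − 22 = 45, R_n = 172.8 kN/bolt. φR_n = 0.75 × (1×164.16 + 3×172.8) = 511.9 kN.
Tension yield (gross): A_g = 122×8 = 976 mm². φR_n = 0.90 × 300 × 976 = 263.5 kN.
Governing: min(1091.4, 511.9, 263.5) = 263.5 kN → gross-section yield.

263.5 kN (gross-section yield governs)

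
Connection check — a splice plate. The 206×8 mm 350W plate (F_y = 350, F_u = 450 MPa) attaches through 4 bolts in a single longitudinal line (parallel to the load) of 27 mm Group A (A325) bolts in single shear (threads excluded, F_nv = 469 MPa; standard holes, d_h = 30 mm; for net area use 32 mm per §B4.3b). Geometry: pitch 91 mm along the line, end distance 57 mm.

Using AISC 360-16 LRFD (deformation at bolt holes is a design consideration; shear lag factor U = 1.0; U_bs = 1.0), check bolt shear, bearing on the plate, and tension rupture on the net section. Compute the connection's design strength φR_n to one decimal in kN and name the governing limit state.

469.8 kN (net-section rupture governs)

Bolt shear: A_b = π(27)²/4 = 572.56 mm². φR_n = 0.75 × 469 × 572.56 × 4 × 1 = 805.6 kN.
Bearing (8 mm plate, F_u = 450 MPa): end bolts L_c = 57 − 30/2 = 42, R_n = min(1.2×42×8×450, 2.4×27×8×450) = 181.44 kN/bolt; interior L_c = 91 − 30 = 61, R_n = 233.28 kN/bolt. φR_n = 0.75 × (1×181.44 + 3×233.28) = 661.0 kN.
Tension rupture (net): A_n = (206 − 1×32)×8 = 1392 mm² (U = 1.0, A_e = A_n). φR_n = 0.75 × 450 × 1392 = 469.8 kN.
Governing: min(805.6, 661.0, 469.8) = 469.8 kN → net-section rupture.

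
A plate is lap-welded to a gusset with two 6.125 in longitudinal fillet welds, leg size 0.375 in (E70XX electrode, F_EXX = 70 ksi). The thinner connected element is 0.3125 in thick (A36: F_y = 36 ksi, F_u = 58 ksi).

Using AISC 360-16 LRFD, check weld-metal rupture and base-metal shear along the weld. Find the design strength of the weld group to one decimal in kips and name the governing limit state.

Weld metal: throat = 0.707×0.375 = 0.26513 in, L = 2×6.125 = 12.25 in. φR_n = 0.75 × 0.6 × 70 × 0.26513 × 12.25 = 102.3 kips.
Base metal shear (0.3125 in plate): yield φR_n = 1.0×0.6×36×0.3125×12.25 = 82.7 kips; rupture φR_n = 0.75×0.6×58×0.3125×12.25 = 99.9 kips; take 82.7 kips (yield).
Governing: min(102.3, 82.7) = 82.7 kips → base-metal shear.

82.7 kips (base-metal shear governs)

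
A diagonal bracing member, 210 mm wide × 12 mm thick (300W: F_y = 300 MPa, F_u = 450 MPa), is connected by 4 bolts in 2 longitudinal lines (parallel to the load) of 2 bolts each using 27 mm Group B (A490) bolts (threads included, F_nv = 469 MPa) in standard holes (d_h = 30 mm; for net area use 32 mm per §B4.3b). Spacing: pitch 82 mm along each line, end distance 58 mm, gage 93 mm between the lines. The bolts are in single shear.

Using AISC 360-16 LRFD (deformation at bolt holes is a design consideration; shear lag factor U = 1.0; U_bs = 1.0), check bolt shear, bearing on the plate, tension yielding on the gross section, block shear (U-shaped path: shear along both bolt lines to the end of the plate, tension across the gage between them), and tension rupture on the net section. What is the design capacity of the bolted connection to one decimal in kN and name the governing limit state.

591.3 kN (net-section rupture governs)

Bolt shear: A_b = π(27)²/4 = 572.56 mm². φR_n = 0.75 × 469 × 572.56 × 4 × 1 = 805.6 kN.
Bearing (12 mm plate, F_u = 450 MPa): end bolts L_c = 58 − 30/2 = 43, R_n = min(1.2×43×12×450, 2.4×27×12×450) = 278.64 kN/bolt; interior L_c = 82 − 30 = 52, R_n = 336.96 kN/bolt. φR_n = 0.75 × (2×278.64 + 2×336.96) = 923.4 kN.
Tension yield (gross): A_g = 210×12 = 2520 mm². φR_n = 0.90 × 300 × 2520 = 680.4 kN.
Block shear: shear path 2×[58+1×82] = 2×140 mm, A_gv = 3360, A_nv = 2×(140 − 1.5×32)×12 = 2208 mm²; tension across gage: (93 − 1×32)×12 = 732 mm². R_n = min(0.6×450×2208, 0.6×300×3360) + 1.0×450×732 = min(596.16, 604.8) + 329.4 = 925.56 kN. φR_n = 0.75 × 925.56 = 694.2 kN.
Tension rupture (net): A_n = (210 − 2×32)×12 = 1752 mm² (U = 1.0, A_e = A_n). φR_n = 0.75 × 450 × 1752 = 591.3 kN.
Governing: min(805.6, 923.4, 680.4, 694.2, 591.3) = 591.3 kN → net-section rupture.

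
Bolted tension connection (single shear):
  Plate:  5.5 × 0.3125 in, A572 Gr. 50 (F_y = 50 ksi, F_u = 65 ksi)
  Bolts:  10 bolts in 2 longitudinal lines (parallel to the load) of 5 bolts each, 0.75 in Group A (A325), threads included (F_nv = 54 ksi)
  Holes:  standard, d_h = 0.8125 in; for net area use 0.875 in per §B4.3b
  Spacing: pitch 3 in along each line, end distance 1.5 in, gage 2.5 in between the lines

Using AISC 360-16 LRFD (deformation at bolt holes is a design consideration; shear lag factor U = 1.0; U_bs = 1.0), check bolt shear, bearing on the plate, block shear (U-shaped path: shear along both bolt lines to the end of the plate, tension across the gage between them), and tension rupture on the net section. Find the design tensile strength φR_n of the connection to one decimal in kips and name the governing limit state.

Bolt shear: A_b = π(0.75)²/4 = 0.44179 in². φR_n = 0.75 × 54 × 0.44179 × 10 × 1 = 178.9 kips.
Bearing (0.3125 in plate, F_u = 65 ksi): end bolts L_c = 1.5 − 0.8125/2 = 1.09375, R_n = min(1.2×1.09375×0.3125×65, 2.4×0.75×0.3125×65) = 26.66 kips/bolt; interior L_c = 3 − 0.8125 = 2.1875, R_n = 36.563 kips/bolt. φR_n = 0.75 × (2×26.66 + 8×36.563) = 259.4 kips.
Block shear: shear path 2×[1.5+4×3] = 2×13.5 in, A_gv = 8.4375, A_nv = 2×(13.5 − 4.5×0.875)×0.3125 = 5.9766 in²; tension across gage: (2.5 − 1×0.875)×0.3125 = 0.50781 in². R_n = min(0.6×65×5.9766, 0.6×50×8.4375) + 1.0×65×0.50781 = min(233.09, 253.13) + 33.008 = 266.1 kips. φR_n = 0.75 × 266.1 = 199.6 kips.
Tension rupture (net): A_n = (5.5 − 2×0.875)×0.3125 = 1.1719 in² (U = 1.0, A_e = A_n). φR_n = 0.75 × 65 × 1.1719 = 57.1 kips.
Governing: min(178.9, 259.4, 199.6, 57.1) = 57.1 kips → net-section rupture.

57.1 kips (net-section rupture governs)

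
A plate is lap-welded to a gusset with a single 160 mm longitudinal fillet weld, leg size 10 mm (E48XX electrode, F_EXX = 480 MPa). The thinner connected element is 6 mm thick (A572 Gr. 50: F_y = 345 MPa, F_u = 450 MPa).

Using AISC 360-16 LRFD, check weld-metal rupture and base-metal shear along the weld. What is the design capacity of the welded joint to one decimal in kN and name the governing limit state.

Weld metal: throat = 0.707×10 = 7.07 mm, L = 160 mm. φR_n = 0.75 × 0.6 × 480 × 7.07 × 160 = 244.3 kN.
Base metal shear (6 mm plate): yield φR_n = 1.0×0.6×345×6×160 = 198.7 kN; rupture φR_n = 0.75×0.6×450×6×160 = 194.4 kN; take 194.4 kN (rupture).
Governing: min(244.3, 194.4) = 194.4 kN → base-metal shear.

194.4 kN (base-metal shear governs)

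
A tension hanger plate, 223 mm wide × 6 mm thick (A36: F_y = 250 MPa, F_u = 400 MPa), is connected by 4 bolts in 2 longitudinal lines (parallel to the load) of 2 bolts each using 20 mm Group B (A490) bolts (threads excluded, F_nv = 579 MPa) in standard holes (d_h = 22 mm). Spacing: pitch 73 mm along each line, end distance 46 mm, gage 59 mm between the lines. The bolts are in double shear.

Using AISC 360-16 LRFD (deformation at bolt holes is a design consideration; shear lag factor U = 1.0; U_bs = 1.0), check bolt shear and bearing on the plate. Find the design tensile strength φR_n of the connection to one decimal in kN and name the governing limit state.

324.0 kN (bearing governs)

Bolt shear: A_b = π(20)²/4 = 314.16 mm². φR_n = 0.75 × 579 × 314.16 × 4 × 2 = 1091.4 kN.
Bearing (6 mm plate, F_u = 400 MPa): end bolts L_c = 46 − 22/2 = 35, R_n = min(1.2×35×6×400, 2.4×20×6×400) = 100.8 kN/bolt; interior L_c = 73 − 22 = 51, R_n = 115.2 kN/bolt. φR_n = 0.75 × (2×100.8 + 2×115.2) = 324.0 kN.
Governing: min(1091.4, 324.0) = 324.0 kN → bearing.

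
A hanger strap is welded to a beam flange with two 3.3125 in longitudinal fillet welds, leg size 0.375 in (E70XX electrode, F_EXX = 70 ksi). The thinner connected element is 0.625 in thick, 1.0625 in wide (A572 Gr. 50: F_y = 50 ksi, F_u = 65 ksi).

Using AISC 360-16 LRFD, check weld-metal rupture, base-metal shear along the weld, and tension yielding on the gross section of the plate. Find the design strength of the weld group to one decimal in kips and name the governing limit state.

Weld metal: throat = 0.707×0.375 = 0.26513 in, L = 2×3.3125 = 6.625 in. φR_n = 0.75 × 0.6 × 70 × 0.26513 × 6.625 = 55.3 kips.
Base metal shear (0.625 in plate): yield φR_n = 1.0×0.6×50×0.625×6.625 = 124.2 kips; rupture φR_n = 0.75×0.6×65×0.625×6.625 = 121.1 kips; take 121.1 kips (rupture).
Tension yield (gross): A_g = 1.0625×0.625 = 0.66406 in². φR_n = 0.90 × 50 × 0.66406 = 29.9 kips.
Governing: min(55.3, 121.1, 29.9) = 29.9 kips → gross-section yield.

29.9 kips (gross-section yield governs)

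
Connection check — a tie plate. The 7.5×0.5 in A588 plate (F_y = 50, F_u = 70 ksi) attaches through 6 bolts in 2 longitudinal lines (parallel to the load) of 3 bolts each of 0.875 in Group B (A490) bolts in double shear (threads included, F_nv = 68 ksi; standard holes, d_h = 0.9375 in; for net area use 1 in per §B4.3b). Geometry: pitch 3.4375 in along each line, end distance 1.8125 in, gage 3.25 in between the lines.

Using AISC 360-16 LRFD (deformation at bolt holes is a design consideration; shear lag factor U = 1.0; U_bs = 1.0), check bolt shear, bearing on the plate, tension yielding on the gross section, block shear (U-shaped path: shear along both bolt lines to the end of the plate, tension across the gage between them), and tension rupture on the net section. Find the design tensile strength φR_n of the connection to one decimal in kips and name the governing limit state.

Bolt shear: A_b = π(0.875)²/4 = 0.60132 in². φR_n = 0.75 × 68 × 0.60132 × 6 × 2 = 368.0 kips.
Bearing (0.5 in plate, F_u = 70 ksi): end bolts L_c = 1.8125 − 0.9375/2 = 1.34375, R_n = min(1.2×1.34375×0.5×70, 2.4×0.875×0.5×70) = 56.438 kips/bolt; interior L_c = 3.4375 − 0.9375 = 2.5, R_n = 73.5 kips/bolt. φR_n = 0.75 × (2×56.438 + 4×73.5) = 305.2 kips.
Tension yield (gross): A_g = 7.5×0.5 = 3.75 in². φR_n = 0.90 × 50 × 3.75 = 168.8 kips.
Block shear: shear path 2×[1.8125+2×3.4375] = 2×8.6875 in, A_gv = 8.6875, A_nv = 2×(8.6875 − 2.5×1)×0.5 = 6.1875 in²; tension across gage: (3.25 − 1×1)×0.5 = 1.125 in². R_n = min(0.6×70×6.1875, 0.6×50×8.6875) + 1.0×70×1.125 = min(259.88, 260.63) + 78.75 = 338.63 kips. φR_n = 0.75 × 338.63 = 254.0 kips.
Tension rupture (net): A_n = (7.5 − 2×1)×0.5 = 2.75 in² (U = 1.0, A_e = A_n). φR_n = 0.75 × 70 × 2.75 = 144.4 kips.
Governing: min(368.0, 305.2, 168.8, 254.0, 144.4) = 144.4 kips → net-section rupture.

144.4 kips (net-section rupture governs)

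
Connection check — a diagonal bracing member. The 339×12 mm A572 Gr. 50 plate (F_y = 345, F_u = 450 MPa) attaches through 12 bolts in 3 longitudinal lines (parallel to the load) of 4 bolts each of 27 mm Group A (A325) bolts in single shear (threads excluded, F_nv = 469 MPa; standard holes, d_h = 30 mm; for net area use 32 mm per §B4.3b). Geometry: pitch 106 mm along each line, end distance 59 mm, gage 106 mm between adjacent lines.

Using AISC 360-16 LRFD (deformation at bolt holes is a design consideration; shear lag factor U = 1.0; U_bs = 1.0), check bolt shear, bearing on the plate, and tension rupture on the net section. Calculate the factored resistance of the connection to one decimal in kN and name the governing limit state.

984.2 kN (net-section rupture governs)

Bolt shear: A_b = π(27)²/4 = 572.56 mm². φR_n = 0.75 × 469 × 572.56 × 12 × 1 = 2416.8 kN.
Bearing (12 mm plate, F_u = 450 MPa): end bolts L_c = 59 − 30/2 = 44, R_n = min(1.2×44×12×450, 2.4×27×12×450) = 285.12 kN/bolt; interior L_c = 106 − 30 = 76, R_n = 349.92 kN/bolt. φR_n = 0.75 × (3×285.12 + 9×349.92) = 3003.5 kN.
Tension rupture (net): A_n = (339 − 3×32)×12 = 2916 mm² (U = 1.0, A_e = A_n). φR_n = 0.75 × 450 × 2916 = 984.2 kN.
Governing: min(2416.8, 3003.5, 984.2) = 984.2 kN → net-section rupture.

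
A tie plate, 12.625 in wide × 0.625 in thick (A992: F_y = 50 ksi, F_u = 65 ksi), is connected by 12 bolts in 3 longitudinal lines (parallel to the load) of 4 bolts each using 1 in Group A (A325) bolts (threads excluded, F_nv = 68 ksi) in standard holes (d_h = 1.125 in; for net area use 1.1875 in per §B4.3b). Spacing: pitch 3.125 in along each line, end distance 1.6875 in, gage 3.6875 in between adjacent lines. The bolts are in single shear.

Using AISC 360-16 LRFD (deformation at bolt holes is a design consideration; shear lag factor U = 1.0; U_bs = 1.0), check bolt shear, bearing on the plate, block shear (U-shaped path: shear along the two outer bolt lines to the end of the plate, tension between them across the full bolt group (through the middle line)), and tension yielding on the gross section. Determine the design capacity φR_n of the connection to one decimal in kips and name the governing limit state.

355.1 kips (gross-section yield governs)

Bolt shear: A_b = π(1)²/4 = 0.7854 in². φR_n = 0.75 × 68 × 0.7854 × 12 × 1 = 480.7 kips.
Bearing (0.625 in plate, F_u = 65 ksi): end bolts L_c = 1.6875 − 1.125/2 = 1.125, R_n = min(1.2×1.125×0.625×65, 2.4×1×0.625×65) = 54.844 kips/bolt; interior L_c = 3.125 − 1.125 = 2, R_n = 97.5 kips/bolt. φR_n = 0.75 × (3×54.844 + 9×97.5) = 781.5 kips.
Block shear: shear path 2×[1.6875+3×3.125] = 2×11.0625 in, A_gv = 13.828, A_nv = 2×(11.0625 − 3.5×1.1875)×0.625 = 8.6328 in²; tension across gage: (7.375 − 2×1.1875)×0.625 = 3.125 in². R_n = min(0.6×65×8.6328, 0.6×50×13.828) + 1.0×65×3.125 = min(336.68, 414.84) + 203.13 = 539.81 kips. φR_n = 0.75 × 539.81 = 404.9 kips.
Tension yield (gross): A_g = 12.625×0.625 = 7.8906 in². φR_n = 0.90 × 50 × 7.8906 = 355.1 kips.
Governing: min(480.7, 781.5, 404.9, 355.1) = 355.1 kips → gross-section yield.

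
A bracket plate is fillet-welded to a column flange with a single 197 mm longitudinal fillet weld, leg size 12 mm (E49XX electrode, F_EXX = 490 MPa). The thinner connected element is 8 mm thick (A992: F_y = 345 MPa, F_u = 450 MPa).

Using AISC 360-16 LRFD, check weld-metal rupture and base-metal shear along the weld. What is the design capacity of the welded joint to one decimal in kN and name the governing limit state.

Weld metal: throat = 0.707×12 = 8.484 mm, L = 197 mm. φR_n = 0.75 × 0.6 × 490 × 8.484 × 197 = 368.5 kN.
Base metal shear (8 mm plate): yield φR_n = 1.0×0.6×345×8×197 = 326.2 kN; rupture φR_n = 0.75×0.6×450×8×197 = 319.1 kN; take 319.1 kN (rupture).
Governing: min(368.5, 319.1) = 319.1 kN → base-metal shear.

319.1 kN (base-metal shear governs)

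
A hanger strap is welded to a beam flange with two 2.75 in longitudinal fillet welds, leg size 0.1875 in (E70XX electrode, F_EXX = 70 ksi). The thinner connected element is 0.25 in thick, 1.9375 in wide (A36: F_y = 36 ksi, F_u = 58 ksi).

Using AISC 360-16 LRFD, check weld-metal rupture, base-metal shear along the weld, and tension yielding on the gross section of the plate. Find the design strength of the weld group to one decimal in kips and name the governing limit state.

Weld metal: throat = 0.707×0.1875 = 0.13256 in, L = 2×2.75 = 5.5 in. φR_n = 0.75 × 0.6 × 70 × 0.13256 × 5.5 = 23.0 kips.
Base metal shear (0.25 in plate): yield φR_n = 1.0×0.6×36×0.25×5.5 = 29.7 kips; rupture φR_n = 0.75×0.6×58×0.25×5.5 = 35.9 kips; take 29.7 kips (yield).
Tension yield (gross): A_g = 1.9375×0.25 = 0.48438 in². φR_n = 0.90 × 36 × 0.48438 = 15.7 kips.
Governing: min(23.0, 29.7, 15.7) = 15.7 kips → gross-section yield.

15.7 kips (gross-section yield governs)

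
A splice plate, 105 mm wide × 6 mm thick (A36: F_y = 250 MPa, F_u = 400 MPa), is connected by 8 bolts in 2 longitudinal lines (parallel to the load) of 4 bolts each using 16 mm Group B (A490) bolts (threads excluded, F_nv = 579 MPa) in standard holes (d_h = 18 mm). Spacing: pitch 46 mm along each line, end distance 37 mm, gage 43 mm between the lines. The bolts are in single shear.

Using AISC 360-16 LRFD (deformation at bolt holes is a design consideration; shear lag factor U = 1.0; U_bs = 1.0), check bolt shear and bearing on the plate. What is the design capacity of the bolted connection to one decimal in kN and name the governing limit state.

483.8 kN (bearing governs)

Bolt shear: A_b = π(16)²/4 = 201.06 mm². φR_n = 0.75 × 579 × 201.06 × 8 × 1 = 698.5 kN.
Bearing (6 mm plate, F_u = 400 MPa): end bolts L_c = 37 − 18/2 = 28, R_n = min(1.2×28×6×400, 2.4×16×6×400) = 80.64 kN/bolt; interior L_c = 46 − 18 = 28, R_n = 80.64 kN/bolt. φR_n = 0.75 × (2×80.64 + 6×80.64) = 483.8 kN.
Governing: min(698.5, 483.8) = 483.8 kN → bearing.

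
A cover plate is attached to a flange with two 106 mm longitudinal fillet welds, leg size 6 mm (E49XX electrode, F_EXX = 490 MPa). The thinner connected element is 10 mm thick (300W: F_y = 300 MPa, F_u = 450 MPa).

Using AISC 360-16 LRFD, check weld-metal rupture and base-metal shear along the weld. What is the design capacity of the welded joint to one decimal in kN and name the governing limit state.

Weld metal: throat = 0.707×6 = 4.242 mm, L = 2×106 = 212 mm. φR_n = 0.75 × 0.6 × 490 × 4.242 × 212 = 198.3 kN.
Base metal shear (10 mm plate): yield φR_n = 1.0×0.6×300×10×212 = 381.6 kN; rupture φR_n = 0.75×0.6×450×10×212 = 429.3 kN; take 381.6 kN (yield).
Governing: min(198.3, 381.6) = 198.3 kN → weld metal.

198.3 kN (weld metal governs)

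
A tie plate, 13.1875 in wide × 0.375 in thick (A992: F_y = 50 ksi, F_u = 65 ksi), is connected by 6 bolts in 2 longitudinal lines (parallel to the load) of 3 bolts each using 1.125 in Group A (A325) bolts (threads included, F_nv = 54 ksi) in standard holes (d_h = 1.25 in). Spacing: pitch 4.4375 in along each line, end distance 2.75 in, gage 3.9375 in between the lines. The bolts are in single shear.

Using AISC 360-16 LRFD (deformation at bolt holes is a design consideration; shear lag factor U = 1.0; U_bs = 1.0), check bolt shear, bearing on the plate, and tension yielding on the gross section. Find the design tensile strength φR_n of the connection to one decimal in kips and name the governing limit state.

222.5 kips (gross-section yield governs)

Bolt shear: A_b = π(1.125)²/4 = 0.99402 in². φR_n = 0.75 × 54 × 0.99402 × 6 × 1 = 241.5 kips.
Bearing (0.375 in plate, F_u = 65 ksi): end bolts L_c = 2.75 − 1.25/2 = 2.125, R_n = min(1.2×2.125×0.375×65, 2.4×1.125×0.375×65) = 62.156 kips/bolt; interior L_c = 4.4375 − 1.25 = 3.1875, R_n = 65.813 kips/bolt. φR_n = 0.75 × (2×62.156 + 4×65.813) = 290.7 kips.
Tension yield (gross): A_g = 13.1875×0.375 = 4.9453 in². φR_n = 0.90 × 50 × 4.9453 = 222.5 kips.
Governing: min(241.5, 290.7, 222.5) = 222.5 kips → gross-section yield.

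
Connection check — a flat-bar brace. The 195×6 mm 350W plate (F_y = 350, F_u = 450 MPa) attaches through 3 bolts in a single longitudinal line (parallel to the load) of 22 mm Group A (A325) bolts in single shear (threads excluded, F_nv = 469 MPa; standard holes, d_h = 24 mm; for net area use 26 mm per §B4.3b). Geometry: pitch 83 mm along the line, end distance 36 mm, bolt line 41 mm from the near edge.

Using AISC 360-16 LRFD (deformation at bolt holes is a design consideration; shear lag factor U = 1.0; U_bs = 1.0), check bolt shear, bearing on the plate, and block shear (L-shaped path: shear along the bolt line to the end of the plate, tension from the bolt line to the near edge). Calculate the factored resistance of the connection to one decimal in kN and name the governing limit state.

Bolt shear: A_b = π(22)²/4 = 380.13 mm². φR_n = 0.75 × 469 × 380.13 × 3 × 1 = 401.1 kN.
Bearing (6 mm plate, F_u = 450 MPa): end bolts L_c = 36 − 24/2 = 24, R_n = min(1.2×24×6×450, 2.4×22×6×450) = 77.76 kN/bolt; interior L_c = 83 − 24 = 59, R_n = 142.56 kN/bolt. φR_n = 0.75 × (1×77.76 + 2×142.56) = 272.2 kN.
Block shear: shear path 1×[36+2×83] = 1×202 mm, A_gv = 1212, A_nv = 1×(202 − 2.5×26)×6 = 822 mm²; tension to near edge: (41 − 0.5×26)×6 = 168 mm². R_n = min(0.6×450×822, 0.6×350×1212) + 1.0×450×168 = min(221.94, 254.52) + 75.6 = 297.54 kN. φR_n = 0.75 × 297.54 = 223.2 kN.
Governing: min(401.1, 272.2, 223.2) = 223.2 kN → block shear.

223.2 kN (block shear governs)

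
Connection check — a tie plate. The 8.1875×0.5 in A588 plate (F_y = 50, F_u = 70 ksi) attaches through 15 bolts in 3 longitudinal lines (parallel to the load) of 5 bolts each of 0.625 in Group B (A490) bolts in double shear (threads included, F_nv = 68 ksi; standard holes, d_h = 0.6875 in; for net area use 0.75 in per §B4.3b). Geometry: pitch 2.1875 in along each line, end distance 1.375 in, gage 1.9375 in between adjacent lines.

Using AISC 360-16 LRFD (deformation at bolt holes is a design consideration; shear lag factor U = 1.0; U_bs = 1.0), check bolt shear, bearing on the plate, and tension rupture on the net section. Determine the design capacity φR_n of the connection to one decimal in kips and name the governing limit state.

Bolt shear: A_b = π(0.625)²/4 = 0.3068 in². φR_n = 0.75 × 68 × 0.3068 × 15 × 2 = 469.4 kips.
Bearing (0.5 in plate, F_u = 70 ksi): end bolts L_c = 1.375 − 0.6875/2 = 1.03125, R_n = min(1.2×1.03125×0.5×70, 2.4×0.625×0.5×70) = 43.313 kips/bolt; interior L_c = 2.1875 − 0.6875 = 1.5, R_n = 52.5 kips/bolt. φR_n = 0.75 × (3×43.313 + 12×52.5) = 570.0 kips.
Tension rupture (net): A_n = (8.1875 − 3×0.75)×0.5 = 2.9688 in² (U = 1.0, A_e = A_n). φR_n = 0.75 × 70 × 2.9688 = 155.9 kips.
Governing: min(469.4, 570.0, 155.9) = 155.9 kips → net-section rupture.

155.9 kips (net-section rupture governs)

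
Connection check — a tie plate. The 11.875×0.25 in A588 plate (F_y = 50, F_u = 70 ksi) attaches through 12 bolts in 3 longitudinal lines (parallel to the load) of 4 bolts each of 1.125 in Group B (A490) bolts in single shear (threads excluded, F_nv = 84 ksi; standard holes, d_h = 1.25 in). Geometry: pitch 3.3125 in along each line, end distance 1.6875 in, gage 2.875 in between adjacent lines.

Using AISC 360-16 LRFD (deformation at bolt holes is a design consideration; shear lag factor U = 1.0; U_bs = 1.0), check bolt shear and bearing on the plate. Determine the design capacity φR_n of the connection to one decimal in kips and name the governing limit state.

342.6 kips (bearing governs)

Bolt shear: A_b = π(1.125)²/4 = 0.99402 in². φR_n = 0.75 × 84 × 0.99402 × 12 × 1 = 751.5 kips.
Bearing (0.25 in plate, F_u = 70 ksi): end bolts L_c = 1.6875 − 1.25/2 = 1.0625, R_n = min(1.2×1.0625×0.25×70, 2.4×1.125×0.25×70) = 22.313 kips/bolt; interior L_c = 3.3125 − 1.25 = 2.0625, R_n = 43.313 kips/bolt. φR_n = 0.75 × (3×22.313 + 9×43.313) = 342.6 kips.
Governing: min(751.5, 342.6) = 342.6 kips → bearing.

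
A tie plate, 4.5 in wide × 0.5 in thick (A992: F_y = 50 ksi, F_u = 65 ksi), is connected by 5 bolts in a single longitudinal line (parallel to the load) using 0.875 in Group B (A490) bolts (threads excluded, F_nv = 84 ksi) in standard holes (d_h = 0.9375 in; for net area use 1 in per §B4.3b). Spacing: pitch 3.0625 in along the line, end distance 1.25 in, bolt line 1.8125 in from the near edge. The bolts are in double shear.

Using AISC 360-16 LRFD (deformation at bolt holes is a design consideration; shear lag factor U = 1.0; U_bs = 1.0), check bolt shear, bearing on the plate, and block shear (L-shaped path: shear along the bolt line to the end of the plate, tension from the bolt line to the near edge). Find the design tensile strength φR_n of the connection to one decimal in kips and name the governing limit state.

Bolt shear: A_b = π(0.875)²/4 = 0.60132 in². φR_n = 0.75 × 84 × 0.60132 × 5 × 2 = 378.8 kips.
Bearing (0.5 in plate, F_u = 65 ksi): end bolts L_c = 1.25 − 0.9375/2 = 0.78125, R_n = min(1.2×0.78125×0.5×65, 2.4×0.875×0.5×65) = 30.469 kips/bolt; interior L_c = 3.0625 − 0.9375 = 2.125, R_n = 68.25 kips/bolt. φR_n = 0.75 × (1×30.469 + 4×68.25) = 227.6 kips.
Block shear: shear path 1×[1.25+4×3.0625] = 1×13.5 in, A_gv = 6.75, A_nv = 1×(13.5 − 4.5×1)×0.5 = 4.5 in²; tension to near edge: (1.8125 − 0.5×1)×0.5 = 0.65625 in². R_n = min(0.6×65×4.5, 0.6×50×6.75) + 1.0×65×0.65625 = min(175.5, 202.5) + 42.656 = 218.16 kips. φR_n = 0.75 × 218.16 = 163.6 kips.
Governing: min(378.8, 227.6, 163.6) = 163.6 kips → block shear.

163.6 kips (block shear governs)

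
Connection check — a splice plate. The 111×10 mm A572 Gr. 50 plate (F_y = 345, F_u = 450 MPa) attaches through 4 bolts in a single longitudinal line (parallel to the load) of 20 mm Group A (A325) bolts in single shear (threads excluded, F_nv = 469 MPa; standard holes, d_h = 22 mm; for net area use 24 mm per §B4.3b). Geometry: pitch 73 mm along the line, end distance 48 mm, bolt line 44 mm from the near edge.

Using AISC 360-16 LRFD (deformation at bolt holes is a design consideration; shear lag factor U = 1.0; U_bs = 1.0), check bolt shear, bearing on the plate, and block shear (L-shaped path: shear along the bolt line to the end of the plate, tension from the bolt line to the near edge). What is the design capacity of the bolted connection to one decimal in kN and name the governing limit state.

Bolt shear: A_b = π(20)²/4 = 314.16 mm². φR_n = 0.75 × 469 × 314.16 × 4 × 1 = 442.0 kN.
Bearing (10 mm plate, F_u = 450 MPa): end bolts L_c = 48 − 22/2 = 37, R_n = min(1.2×37×10×450, 2.4×20×10×450) = 199.8 kN/bolt; interior L_c = 73 − 22 = 51, R_n = 216 kN/bolt. φR_n = 0.75 × (1×199.8 + 3×216) = 635.9 kN.
Block shear: shear path 1×[48+3×73] = 1×267 mm, A_gv = 2670, A_nv = 1×(267 − 3.5×24)×10 = 1830 mm²; tension to near edge: (44 − 0.5×24)×10 = 320 mm². R_n = min(0.6×450×1830, 0.6×345×2670) + 1.0×450×320 = min(494.1, 552.69) + 144 = 638.1 kN. φR_n = 0.75 × 638.1 = 478.6 kN.
Governing: min(442.0, 635.9, 478.6) = 442.0 kN → bolt shear.

442.0 kN (bolt shear governs)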